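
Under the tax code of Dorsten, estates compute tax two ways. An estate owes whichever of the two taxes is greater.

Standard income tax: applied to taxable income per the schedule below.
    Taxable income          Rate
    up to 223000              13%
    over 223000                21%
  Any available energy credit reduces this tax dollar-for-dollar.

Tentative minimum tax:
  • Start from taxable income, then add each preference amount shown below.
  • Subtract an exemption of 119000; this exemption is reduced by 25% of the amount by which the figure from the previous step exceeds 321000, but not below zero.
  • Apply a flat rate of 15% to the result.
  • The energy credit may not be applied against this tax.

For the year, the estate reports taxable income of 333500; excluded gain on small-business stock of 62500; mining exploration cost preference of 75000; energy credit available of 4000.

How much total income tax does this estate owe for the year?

Tentative minimum tax:
  Adjusted income: 333500 + 62500 + 75000 = 471000
  Exemption: 119000 − 25% × (471000 − 321000) = 119000 − 37500 = 81500
  Base: 471000 − 81500 = 389500
  389500 × 15% = 58425

Standard income tax:
  223000 × 13% = 28990
  110500 × 21% = 23205
  → 52195
  Less energy credit 4000 → 48195

58425 > 48195, so the tentative minimum tax is the binding amount.

58425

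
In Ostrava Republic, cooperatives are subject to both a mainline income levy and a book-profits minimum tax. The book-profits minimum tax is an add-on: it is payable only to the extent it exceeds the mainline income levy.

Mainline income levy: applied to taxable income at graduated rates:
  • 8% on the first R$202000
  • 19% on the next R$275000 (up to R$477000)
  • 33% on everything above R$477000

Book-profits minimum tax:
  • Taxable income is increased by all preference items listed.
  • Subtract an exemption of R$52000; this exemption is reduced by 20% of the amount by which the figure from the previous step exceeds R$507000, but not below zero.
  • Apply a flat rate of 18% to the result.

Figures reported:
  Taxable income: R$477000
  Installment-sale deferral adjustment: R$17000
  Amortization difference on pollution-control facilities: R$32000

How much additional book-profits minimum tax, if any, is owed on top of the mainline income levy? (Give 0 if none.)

Book-profits minimum tax:
  Adjusted income: R$477000 + R$17000 + R$32000 = R$526000
  Exemption: R$52000 − 20% × (R$526000 − R$507000) = R$52000 − R$3800 = R$48200
  Base: R$526000 − R$48200 = R$477800
  R$477800 × 18% = R$86004

Mainline income levy:
  R$202000 × 8% = R$16160
  R$275000 × 19% = R$52250
  → R$68410

Excess of book-profits minimum tax over mainline income levy: R$86004 − R$68410 = R$17594.

R$17594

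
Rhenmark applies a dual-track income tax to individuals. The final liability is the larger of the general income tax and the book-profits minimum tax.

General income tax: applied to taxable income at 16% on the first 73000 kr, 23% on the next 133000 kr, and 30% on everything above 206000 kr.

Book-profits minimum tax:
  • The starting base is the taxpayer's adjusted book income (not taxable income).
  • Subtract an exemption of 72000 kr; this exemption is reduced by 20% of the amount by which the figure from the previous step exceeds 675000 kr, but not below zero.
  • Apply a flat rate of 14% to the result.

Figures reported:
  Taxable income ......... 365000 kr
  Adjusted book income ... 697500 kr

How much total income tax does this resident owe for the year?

General income tax:
  73000 kr × 16% = 11680 kr
  133000 kr × 23% = 30590 kr
  159000 kr × 30% = 47700 kr
  → 89970 kr

Book-profits minimum tax:
  Base (adjusted book income): 697500 kr
  Exemption: 72000 kr − 20% × (697500 kr − 675000 kr) = 72000 kr − 4500 kr = 67500 kr
  Base: 697500 kr − 67500 kr = 630000 kr
  630000 kr × 14% = 88200 kr

89970 kr > 88200 kr, so the general income tax governs.

89970 kr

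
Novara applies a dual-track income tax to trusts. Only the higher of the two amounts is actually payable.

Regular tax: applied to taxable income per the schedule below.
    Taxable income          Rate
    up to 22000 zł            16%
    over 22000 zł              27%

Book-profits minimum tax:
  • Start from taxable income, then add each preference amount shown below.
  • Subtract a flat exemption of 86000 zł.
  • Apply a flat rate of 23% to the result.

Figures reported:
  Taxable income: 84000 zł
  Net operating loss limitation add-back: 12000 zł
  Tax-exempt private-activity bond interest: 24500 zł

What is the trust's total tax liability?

20260 zł

Regular tax:
  22000 zł × 16% = 3520 zł
  62000 zł × 27% = 16740 zł
  → 20260 zł

Book-profits minimum tax:
  Adjusted income: 84000 zł + 12000 zł + 24500 zł = 120500 zł
  Less exemption 86000 zł → base 34500 zł
  34500 zł × 23% = 7935 zł

20260 zł > 7935 zł, so the regular tax governs.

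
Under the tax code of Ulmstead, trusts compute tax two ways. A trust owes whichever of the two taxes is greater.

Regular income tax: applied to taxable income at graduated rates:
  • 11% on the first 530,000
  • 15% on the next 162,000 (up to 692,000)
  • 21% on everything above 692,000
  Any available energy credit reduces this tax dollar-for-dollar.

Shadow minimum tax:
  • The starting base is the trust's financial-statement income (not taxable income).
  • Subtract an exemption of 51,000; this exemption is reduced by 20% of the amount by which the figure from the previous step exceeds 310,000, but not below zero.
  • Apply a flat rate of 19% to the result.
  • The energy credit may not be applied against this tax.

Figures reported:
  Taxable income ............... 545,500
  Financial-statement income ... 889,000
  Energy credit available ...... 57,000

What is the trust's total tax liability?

168,910

Regular income tax:
  530,000 × 11% = 58,300
  15,500 × 15% = 2,325
  → 60,625
  Less energy credit 57,000 → 3,625

Shadow minimum tax:
  Base (financial-statement income): 889,000
  Exemption: 20% × (889,000 − 310,000) = 115,800 ≥ 51,000, so the exemption is fully phased out
  Base: 889,000 − 0 = 889,000
  889,000 × 19% = 168,910

168,910 > 3,625, so the shadow minimum tax is the binding amount.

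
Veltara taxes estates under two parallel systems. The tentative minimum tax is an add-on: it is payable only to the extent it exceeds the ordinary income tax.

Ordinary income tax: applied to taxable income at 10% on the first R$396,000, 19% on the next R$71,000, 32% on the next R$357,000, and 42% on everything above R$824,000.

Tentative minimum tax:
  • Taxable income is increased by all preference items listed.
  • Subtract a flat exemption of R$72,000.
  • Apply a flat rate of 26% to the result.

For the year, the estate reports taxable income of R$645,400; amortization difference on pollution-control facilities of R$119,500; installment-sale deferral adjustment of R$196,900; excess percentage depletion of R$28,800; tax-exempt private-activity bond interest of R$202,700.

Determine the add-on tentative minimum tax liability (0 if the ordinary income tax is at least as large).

R$181,360

Ordinary income tax:
  R$396,000 × 10% = R$39,600
  R$71,000 × 19% = R$13,490
  R$178,400 × 32% = R$57,088
  → R$110,178

Tentative minimum tax:
  Adjusted income: R$645,400 + R$119,500 + R$196,900 + R$28,800 + R$202,700 = R$1,193,300
  Less exemption R$72,000 → base R$1,121,300
  R$1,121,300 × 26% = R$291,538

Excess of tentative minimum tax over ordinary income tax: R$291,538 − R$110,178 = R$181,360.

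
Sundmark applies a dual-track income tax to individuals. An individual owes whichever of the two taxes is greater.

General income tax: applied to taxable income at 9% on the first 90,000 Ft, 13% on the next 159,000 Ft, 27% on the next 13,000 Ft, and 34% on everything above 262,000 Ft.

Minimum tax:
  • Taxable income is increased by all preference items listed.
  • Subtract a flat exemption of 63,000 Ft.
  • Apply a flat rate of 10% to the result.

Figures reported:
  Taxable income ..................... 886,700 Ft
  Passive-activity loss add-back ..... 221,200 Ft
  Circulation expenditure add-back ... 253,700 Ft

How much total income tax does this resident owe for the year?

Minimum tax:
  Adjusted income: 886,700 Ft + 221,200 Ft + 253,700 Ft = 1,361,600 Ft
  Less exemption 63,000 Ft → base 1,298,600 Ft
  1,298,600 Ft × 10% = 129,860 Ft

General income tax:
  90,000 Ft × 9% = 8,100 Ft
  159,000 Ft × 13% = 20,670 Ft
  13,000 Ft × 27% = 3,510 Ft
  624,700 Ft × 34% = 212,398 Ft
  → 244,678 Ft

244,678 Ft > 129,860 Ft, so the general income tax governs.

244,678 Ft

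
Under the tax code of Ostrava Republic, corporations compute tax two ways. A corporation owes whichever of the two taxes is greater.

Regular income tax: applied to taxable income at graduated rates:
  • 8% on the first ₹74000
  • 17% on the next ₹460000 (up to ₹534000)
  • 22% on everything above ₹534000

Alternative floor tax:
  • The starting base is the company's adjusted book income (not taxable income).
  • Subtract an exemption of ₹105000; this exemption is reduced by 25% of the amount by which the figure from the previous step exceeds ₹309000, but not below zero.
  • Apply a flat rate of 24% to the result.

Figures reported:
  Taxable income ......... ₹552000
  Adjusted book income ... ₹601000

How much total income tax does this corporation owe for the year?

Regular income tax:
  ₹74000 × 8% = ₹5920
  ₹460000 × 17% = ₹78200
  ₹18000 × 22% = ₹3960
  → ₹88080

Alternative floor tax:
  Base (adjusted book income): ₹601000
  Exemption: ₹105000 − 25% × (₹601000 − ₹309000) = ₹105000 − ₹73000 = ₹32000
  Base: ₹601000 − ₹32000 = ₹569000
  ₹569000 × 24% = ₹136560

₹136560 > ₹88080, so the alternative floor tax is the binding amount.

₹136560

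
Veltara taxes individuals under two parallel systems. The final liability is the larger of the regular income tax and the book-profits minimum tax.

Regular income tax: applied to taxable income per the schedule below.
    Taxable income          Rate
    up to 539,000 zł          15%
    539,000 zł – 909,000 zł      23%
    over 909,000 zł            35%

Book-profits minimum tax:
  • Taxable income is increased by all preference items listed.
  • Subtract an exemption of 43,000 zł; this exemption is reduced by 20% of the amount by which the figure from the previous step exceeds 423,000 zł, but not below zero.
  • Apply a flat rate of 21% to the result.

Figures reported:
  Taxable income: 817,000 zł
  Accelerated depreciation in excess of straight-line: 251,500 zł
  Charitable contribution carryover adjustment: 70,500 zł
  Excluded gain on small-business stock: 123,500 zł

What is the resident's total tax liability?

265,125 zł

Book-profits minimum tax:
  Adjusted income: 817,000 zł + 251,500 zł + 70,500 zł + 123,500 zł = 1,262,500 zł
  Exemption: 20% × (1,262,500 zł − 423,000 zł) = 167,900 zł ≥ 43,000 zł, so the exemption is fully phased out
  Base: 1,262,500 zł − 0 zł = 1,262,500 zł
  1,262,500 zł × 21% = 265,125 zł

Regular income tax:
  539,000 zł × 15% = 80,850 zł
  278,000 zł × 23% = 63,940 zł
  → 144,790 zł

265,125 zł > 144,790 zł, so the book-profits minimum tax is the binding amount.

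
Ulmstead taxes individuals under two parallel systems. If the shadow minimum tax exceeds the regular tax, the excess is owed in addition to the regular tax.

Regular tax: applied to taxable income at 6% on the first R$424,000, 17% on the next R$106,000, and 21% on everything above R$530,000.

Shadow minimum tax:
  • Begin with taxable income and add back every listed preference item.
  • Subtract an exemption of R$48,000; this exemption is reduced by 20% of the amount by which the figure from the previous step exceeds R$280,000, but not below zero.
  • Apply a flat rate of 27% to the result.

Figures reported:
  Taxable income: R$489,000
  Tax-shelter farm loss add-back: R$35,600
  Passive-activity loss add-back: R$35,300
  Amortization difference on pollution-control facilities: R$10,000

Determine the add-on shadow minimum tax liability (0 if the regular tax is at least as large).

Regular tax:
  R$424,000 × 6% = R$25,440
  R$65,000 × 17% = R$11,050
  → R$36,490

Shadow minimum tax:
  Adjusted income: R$489,000 + R$35,600 + R$35,300 + R$10,000 = R$569,900
  Exemption: 20% × (R$569,900 − R$280,000) = R$57,980 ≥ R$48,000, so the exemption is fully phased out
  Base: R$569,900 − R$0 = R$569,900
  R$569,900 × 27% = R$153,873

Excess of shadow minimum tax over regular tax: R$153,873 − R$36,490 = R$117,383.

R$117,383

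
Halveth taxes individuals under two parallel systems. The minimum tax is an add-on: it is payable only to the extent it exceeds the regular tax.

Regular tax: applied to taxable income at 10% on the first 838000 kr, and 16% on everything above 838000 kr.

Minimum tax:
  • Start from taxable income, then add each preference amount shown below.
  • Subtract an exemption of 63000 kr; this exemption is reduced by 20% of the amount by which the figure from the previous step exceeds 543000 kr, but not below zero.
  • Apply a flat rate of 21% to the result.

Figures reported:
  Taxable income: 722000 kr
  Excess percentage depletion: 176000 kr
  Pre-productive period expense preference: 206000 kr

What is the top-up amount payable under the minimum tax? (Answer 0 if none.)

159640 kr

Minimum tax:
  Adjusted income: 722000 kr + 176000 kr + 206000 kr = 1104000 kr
  Exemption: 20% × (1104000 kr − 543000 kr) = 112200 kr ≥ 63000 kr, so the exemption is fully phased out
  Base: 1104000 kr − 0 kr = 1104000 kr
  1104000 kr × 21% = 231840 kr

Regular tax:
  722000 kr × 10% = 72200 kr

Excess of minimum tax over regular tax: 231840 kr − 72200 kr = 159640 kr.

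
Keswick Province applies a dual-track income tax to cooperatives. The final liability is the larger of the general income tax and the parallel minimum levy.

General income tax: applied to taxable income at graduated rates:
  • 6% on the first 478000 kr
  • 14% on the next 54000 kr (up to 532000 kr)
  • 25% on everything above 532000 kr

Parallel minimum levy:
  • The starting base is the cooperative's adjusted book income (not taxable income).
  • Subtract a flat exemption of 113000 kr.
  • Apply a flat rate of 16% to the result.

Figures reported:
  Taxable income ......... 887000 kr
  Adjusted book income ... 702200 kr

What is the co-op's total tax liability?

Parallel minimum levy:
  Base (adjusted book income): 702200 kr
  Less exemption 113000 kr → base 589200 kr
  589200 kr × 16% = 94272 kr

General income tax:
  478000 kr × 6% = 28680 kr
  54000 kr × 14% = 7560 kr
  355000 kr × 25% = 88750 kr
  → 124990 kr

124990 kr > 94272 kr, so the general income tax governs.

124990 kr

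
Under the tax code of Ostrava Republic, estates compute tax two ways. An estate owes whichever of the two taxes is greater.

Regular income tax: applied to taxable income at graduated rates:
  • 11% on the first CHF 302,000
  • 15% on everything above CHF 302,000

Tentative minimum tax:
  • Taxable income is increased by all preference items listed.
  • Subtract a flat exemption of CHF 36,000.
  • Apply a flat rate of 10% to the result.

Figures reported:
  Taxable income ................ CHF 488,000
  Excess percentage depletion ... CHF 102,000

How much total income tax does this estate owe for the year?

CHF 61,120

Regular income tax:
  CHF 302,000 × 11% = CHF 33,220
  CHF 186,000 × 15% = CHF 27,900
  → CHF 61,120

Tentative minimum tax:
  Adjusted income: CHF 488,000 + CHF 102,000 = CHF 590,000
  Less exemption CHF 36,000 → base CHF 554,000
  CHF 554,000 × 10% = CHF 55,400

CHF 61,120 > CHF 55,400, so the regular income tax governs.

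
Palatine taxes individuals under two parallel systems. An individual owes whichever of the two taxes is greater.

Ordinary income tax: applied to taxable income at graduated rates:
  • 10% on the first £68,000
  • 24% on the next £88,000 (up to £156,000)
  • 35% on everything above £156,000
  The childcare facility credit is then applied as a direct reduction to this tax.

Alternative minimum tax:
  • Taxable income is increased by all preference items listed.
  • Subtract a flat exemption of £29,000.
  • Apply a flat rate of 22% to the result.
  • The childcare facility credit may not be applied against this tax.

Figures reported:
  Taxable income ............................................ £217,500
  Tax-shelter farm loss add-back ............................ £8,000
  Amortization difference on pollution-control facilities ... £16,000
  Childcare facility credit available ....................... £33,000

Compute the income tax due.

£46,750

Alternative minimum tax:
  Adjusted income: £217,500 + £8,000 + £16,000 = £241,500
  Less exemption £29,000 → base £212,500
  £212,500 × 22% = £46,750

Ordinary income tax:
  £68,000 × 10% = £6,800
  £88,000 × 24% = £21,120
  £61,500 × 35% = £21,525
  → £49,445
  Less childcare facility credit £33,000 → £16,445

£46,750 > £16,445, so the alternative minimum tax is the binding amount.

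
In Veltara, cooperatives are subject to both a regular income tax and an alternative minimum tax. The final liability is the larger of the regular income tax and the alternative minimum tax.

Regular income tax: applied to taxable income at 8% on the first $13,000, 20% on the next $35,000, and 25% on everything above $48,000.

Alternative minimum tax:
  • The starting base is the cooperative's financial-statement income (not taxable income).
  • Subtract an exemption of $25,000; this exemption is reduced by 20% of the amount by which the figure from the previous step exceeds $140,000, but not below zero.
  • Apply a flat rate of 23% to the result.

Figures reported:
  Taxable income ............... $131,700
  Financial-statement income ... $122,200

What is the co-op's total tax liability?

Alternative minimum tax:
  Base (financial-statement income): $122,200
  Exemption: $122,200 ≤ $140,000, so full $25,000 applies
  Base: $122,200 − $25,000 = $97,200
  $97,200 × 23% = $22,356

Regular income tax:
  $13,000 × 8% = $1,040
  $35,000 × 20% = $7,000
  $83,700 × 25% = $20,925
  → $28,965

$28,965 > $22,356, so the regular income tax governs.

$28,965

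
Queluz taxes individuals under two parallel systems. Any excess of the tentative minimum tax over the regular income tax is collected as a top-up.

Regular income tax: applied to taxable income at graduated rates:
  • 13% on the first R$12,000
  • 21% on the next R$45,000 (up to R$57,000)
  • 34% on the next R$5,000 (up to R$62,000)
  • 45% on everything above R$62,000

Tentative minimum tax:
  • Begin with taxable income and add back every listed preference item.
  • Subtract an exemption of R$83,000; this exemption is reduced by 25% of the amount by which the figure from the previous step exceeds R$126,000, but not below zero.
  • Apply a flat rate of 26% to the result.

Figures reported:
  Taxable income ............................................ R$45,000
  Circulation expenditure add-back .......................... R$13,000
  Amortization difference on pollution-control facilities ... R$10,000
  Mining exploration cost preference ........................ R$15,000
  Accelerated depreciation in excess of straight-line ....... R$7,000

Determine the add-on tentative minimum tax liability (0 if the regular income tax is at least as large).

Tentative minimum tax:
  Adjusted income: R$45,000 + R$13,000 + R$10,000 + R$15,000 + R$7,000 = R$90,000
  Exemption: R$90,000 ≤ R$126,000, so full R$83,000 applies
  Base: R$90,000 − R$83,000 = R$7,000
  R$7,000 × 26% = R$1,820

Regular income tax:
  R$12,000 × 13% = R$1,560
  R$33,000 × 21% = R$6,930
  → R$8,490

R$1,820 ≤ R$8,490, so no add-on is due.

R$0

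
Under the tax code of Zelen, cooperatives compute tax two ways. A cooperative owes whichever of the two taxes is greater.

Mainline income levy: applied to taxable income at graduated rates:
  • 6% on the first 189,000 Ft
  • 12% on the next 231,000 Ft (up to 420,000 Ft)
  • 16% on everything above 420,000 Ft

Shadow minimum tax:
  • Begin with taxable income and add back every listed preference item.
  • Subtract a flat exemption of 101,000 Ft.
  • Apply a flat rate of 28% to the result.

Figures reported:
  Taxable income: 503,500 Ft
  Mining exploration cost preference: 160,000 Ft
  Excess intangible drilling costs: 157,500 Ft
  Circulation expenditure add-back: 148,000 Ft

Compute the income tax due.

Shadow minimum tax:
  Adjusted income: 503,500 Ft + 160,000 Ft + 157,500 Ft + 148,000 Ft = 969,000 Ft
  Less exemption 101,000 Ft → base 868,000 Ft
  868,000 Ft × 28% = 243,040 Ft

Mainline income levy:
  189,000 Ft × 6% = 11,340 Ft
  231,000 Ft × 12% = 27,720 Ft
  83,500 Ft × 16% = 13,360 Ft
  → 52,420 Ft

243,040 Ft > 52,420 Ft, so the shadow minimum tax is the binding amount.

243,040 Ft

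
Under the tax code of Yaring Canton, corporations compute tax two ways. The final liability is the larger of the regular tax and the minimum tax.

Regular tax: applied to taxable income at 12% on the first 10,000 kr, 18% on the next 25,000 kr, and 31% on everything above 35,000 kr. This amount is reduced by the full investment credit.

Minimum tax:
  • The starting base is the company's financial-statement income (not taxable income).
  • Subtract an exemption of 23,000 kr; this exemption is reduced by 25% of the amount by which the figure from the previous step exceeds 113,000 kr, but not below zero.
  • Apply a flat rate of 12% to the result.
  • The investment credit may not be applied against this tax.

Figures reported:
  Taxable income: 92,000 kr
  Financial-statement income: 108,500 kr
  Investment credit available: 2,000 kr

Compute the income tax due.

21,370 kr

Regular tax:
  10,000 kr × 12% = 1,200 kr
  25,000 kr × 18% = 4,500 kr
  57,000 kr × 31% = 17,670 kr
  → 23,370 kr
  Less investment credit 2,000 kr → 21,370 kr

Minimum tax:
  Base (financial-statement income): 108,500 kr
  Exemption: 108,500 kr ≤ 113,000 kr, so full 23,000 kr applies
  Base: 108,500 kr − 23,000 kr = 85,500 kr
  85,500 kr × 12% = 10,260 kr

21,370 kr > 10,260 kr, so the regular tax governs.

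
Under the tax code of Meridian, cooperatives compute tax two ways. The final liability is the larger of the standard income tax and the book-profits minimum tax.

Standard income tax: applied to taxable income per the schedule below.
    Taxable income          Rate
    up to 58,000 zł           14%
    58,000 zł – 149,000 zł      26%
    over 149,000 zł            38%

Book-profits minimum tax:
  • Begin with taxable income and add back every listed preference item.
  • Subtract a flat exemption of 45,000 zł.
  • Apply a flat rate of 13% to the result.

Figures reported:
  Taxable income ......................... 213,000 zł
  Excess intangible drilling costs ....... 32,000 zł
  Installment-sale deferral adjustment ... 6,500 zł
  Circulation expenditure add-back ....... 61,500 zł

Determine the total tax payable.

Standard income tax:
  58,000 zł × 14% = 8,120 zł
  91,000 zł × 26% = 23,660 zł
  64,000 zł × 38% = 24,320 zł
  → 56,100 zł

Book-profits minimum tax:
  Adjusted income: 213,000 zł + 32,000 zł + 6,500 zł + 61,500 zł = 313,000 zł
  Less exemption 45,000 zł → base 268,000 zł
  268,000 zł × 13% = 34,840 zł

56,100 zł > 34,840 zł, so the standard income tax governs.

56,100 zł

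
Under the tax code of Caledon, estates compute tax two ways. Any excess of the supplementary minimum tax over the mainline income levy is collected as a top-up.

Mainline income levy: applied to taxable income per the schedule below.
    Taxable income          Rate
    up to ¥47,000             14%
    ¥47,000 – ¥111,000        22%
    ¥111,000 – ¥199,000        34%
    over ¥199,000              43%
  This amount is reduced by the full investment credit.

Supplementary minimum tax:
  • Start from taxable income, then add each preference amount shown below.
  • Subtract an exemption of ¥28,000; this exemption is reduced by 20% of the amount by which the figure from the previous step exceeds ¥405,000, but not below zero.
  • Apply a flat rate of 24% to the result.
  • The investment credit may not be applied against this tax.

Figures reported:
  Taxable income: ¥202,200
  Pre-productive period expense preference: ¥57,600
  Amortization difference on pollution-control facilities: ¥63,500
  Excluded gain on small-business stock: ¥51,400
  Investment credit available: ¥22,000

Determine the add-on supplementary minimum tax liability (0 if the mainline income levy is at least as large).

Mainline income levy:
  ¥47,000 × 14% = ¥6,580
  ¥64,000 × 22% = ¥14,080
  ¥88,000 × 34% = ¥29,920
  ¥3,200 × 43% = ¥1,376
  → ¥51,956
  Less investment credit ¥22,000 → ¥29,956

Supplementary minimum tax:
  Adjusted income: ¥202,200 + ¥57,600 + ¥63,500 + ¥51,400 = ¥374,700
  Exemption: ¥374,700 ≤ ¥405,000, so full ¥28,000 applies
  Base: ¥374,700 − ¥28,000 = ¥346,700
  ¥346,700 × 24% = ¥83,208

Excess of supplementary minimum tax over mainline income levy: ¥83,208 − ¥29,956 = ¥53,252.

¥53,252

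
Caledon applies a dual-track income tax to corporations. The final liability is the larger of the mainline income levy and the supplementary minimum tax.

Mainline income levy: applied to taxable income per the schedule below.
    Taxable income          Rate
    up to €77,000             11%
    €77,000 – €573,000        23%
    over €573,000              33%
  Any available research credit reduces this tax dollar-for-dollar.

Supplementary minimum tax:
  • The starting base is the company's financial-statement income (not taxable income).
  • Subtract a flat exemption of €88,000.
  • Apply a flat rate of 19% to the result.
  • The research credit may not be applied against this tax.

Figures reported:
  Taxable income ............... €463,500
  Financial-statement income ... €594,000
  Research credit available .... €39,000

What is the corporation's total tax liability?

€96,140

Supplementary minimum tax:
  Base (financial-statement income): €594,000
  Less exemption €88,000 → base €506,000
  €506,000 × 19% = €96,140

Mainline income levy:
  €77,000 × 11% = €8,470
  €386,500 × 23% = €88,895
  → €97,365
  Less research credit €39,000 → €58,365

€96,140 > €58,365, so the supplementary minimum tax is the binding amount.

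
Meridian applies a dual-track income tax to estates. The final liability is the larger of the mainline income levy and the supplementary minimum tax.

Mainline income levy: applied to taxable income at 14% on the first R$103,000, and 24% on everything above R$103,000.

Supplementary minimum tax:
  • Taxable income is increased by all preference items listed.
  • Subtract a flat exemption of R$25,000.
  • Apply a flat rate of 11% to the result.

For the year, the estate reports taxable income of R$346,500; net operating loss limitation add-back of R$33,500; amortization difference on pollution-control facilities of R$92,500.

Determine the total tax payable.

Mainline income levy:
  R$103,000 × 14% = R$14,420
  R$243,500 × 24% = R$58,440
  → R$72,860

Supplementary minimum tax:
  Adjusted income: R$346,500 + R$33,500 + R$92,500 = R$472,500
  Less exemption R$25,000 → base R$447,500
  R$447,500 × 11% = R$49,225

R$72,860 > R$49,225, so the mainline income levy governs.

R$72,860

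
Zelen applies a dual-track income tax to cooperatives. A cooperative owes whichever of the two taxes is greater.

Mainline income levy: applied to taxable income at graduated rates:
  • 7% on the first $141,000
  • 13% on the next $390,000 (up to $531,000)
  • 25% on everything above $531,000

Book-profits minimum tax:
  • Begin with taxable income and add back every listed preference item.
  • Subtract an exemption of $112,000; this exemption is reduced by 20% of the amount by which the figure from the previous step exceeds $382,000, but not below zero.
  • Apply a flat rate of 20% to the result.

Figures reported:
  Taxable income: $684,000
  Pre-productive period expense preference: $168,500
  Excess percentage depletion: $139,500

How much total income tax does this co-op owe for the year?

$198,400

Mainline income levy:
  $141,000 × 7% = $9,870
  $390,000 × 13% = $50,700
  $153,000 × 25% = $38,250
  → $98,820

Book-profits minimum tax:
  Adjusted income: $684,000 + $168,500 + $139,500 = $992,000
  Exemption: 20% × ($992,000 − $382,000) = $122,000 ≥ $112,000, so the exemption is fully phased out
  Base: $992,000 − $0 = $992,000
  $992,000 × 20% = $198,400

$198,400 > $98,820, so the book-profits minimum tax is the binding amount.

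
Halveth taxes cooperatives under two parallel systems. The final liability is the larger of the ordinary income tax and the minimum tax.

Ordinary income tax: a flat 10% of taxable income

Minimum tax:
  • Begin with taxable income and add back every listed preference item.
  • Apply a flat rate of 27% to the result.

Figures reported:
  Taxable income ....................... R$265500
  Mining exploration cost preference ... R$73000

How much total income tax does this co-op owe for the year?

R$91395

Ordinary income tax:
  R$265500 × 10% = R$26550

Minimum tax:
  Adjusted income: R$265500 + R$73000 = R$338500
  R$338500 × 27% = R$91395

R$91395 > R$26550, so the minimum tax is the binding amount.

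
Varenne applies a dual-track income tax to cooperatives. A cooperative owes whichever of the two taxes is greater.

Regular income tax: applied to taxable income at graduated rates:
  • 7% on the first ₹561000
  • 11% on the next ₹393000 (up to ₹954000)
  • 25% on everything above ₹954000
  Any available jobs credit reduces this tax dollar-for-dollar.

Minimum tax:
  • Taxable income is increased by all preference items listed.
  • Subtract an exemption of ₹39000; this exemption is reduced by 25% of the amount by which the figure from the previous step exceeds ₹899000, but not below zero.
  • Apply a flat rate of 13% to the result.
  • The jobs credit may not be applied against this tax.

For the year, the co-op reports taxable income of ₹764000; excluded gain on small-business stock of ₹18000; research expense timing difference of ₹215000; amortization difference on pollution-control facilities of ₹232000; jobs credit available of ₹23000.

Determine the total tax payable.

₹159770

Regular income tax:
  ₹561000 × 7% = ₹39270
  ₹203000 × 11% = ₹22330
  → ₹61600
  Less jobs credit ₹23000 → ₹38600

Minimum tax:
  Adjusted income: ₹764000 + ₹18000 + ₹215000 + ₹232000 = ₹1229000
  Exemption: 25% × (₹1229000 − ₹899000) = ₹82500 ≥ ₹39000, so the exemption is fully phased out
  Base: ₹1229000 − ₹0 = ₹1229000
  ₹1229000 × 13% = ₹159770

₹159770 > ₹38600, so the minimum tax is the binding amount.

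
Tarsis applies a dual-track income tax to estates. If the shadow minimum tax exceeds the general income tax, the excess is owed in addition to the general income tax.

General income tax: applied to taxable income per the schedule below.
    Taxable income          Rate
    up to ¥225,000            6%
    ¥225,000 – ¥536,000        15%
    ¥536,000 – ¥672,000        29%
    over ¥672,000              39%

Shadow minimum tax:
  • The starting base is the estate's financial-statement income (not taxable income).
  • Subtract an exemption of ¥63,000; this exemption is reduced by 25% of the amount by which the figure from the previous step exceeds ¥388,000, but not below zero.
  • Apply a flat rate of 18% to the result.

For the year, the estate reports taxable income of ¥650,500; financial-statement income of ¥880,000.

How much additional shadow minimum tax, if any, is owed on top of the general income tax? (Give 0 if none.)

¥65,045

General income tax:
  ¥225,000 × 6% = ¥13,500
  ¥311,000 × 15% = ¥46,650
  ¥114,500 × 29% = ¥33,205
  → ¥93,355

Shadow minimum tax:
  Base (financial-statement income): ¥880,000
  Exemption: 25% × (¥880,000 − ¥388,000) = ¥123,000 ≥ ¥63,000, so the exemption is fully phased out
  Base: ¥880,000 − ¥0 = ¥880,000
  ¥880,000 × 18% = ¥158,400

Excess of shadow minimum tax over general income tax: ¥158,400 − ¥93,355 = ¥65,045.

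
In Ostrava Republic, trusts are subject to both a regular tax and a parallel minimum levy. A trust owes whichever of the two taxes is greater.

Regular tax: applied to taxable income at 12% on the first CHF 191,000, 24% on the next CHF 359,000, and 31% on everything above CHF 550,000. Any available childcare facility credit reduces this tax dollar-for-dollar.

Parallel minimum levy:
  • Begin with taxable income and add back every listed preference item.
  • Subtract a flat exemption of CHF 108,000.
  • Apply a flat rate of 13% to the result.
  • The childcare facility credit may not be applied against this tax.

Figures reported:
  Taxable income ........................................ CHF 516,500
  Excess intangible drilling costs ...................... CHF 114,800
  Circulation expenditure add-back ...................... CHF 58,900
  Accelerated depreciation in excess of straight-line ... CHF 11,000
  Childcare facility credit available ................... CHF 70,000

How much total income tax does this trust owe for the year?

Regular tax:
  CHF 191,000 × 12% = CHF 22,920
  CHF 325,500 × 24% = CHF 78,120
  → CHF 101,040
  Less childcare facility credit CHF 70,000 → CHF 31,040

Parallel minimum levy:
  Adjusted income: CHF 516,500 + CHF 114,800 + CHF 58,900 + CHF 11,000 = CHF 701,200
  Less exemption CHF 108,000 → base CHF 593,200
  CHF 593,200 × 13% = CHF 77,116

CHF 77,116 > CHF 31,040, so the parallel minimum levy is the binding amount.

CHF 77,116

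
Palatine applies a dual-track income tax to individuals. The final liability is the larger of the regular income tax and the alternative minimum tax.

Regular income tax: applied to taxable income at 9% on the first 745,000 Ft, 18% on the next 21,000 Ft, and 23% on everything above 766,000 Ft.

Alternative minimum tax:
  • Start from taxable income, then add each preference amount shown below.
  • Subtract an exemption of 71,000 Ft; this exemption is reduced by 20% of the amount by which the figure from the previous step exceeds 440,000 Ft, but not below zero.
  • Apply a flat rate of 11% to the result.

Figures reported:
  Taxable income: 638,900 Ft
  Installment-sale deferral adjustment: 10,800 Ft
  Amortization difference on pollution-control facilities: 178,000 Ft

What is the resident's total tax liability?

Alternative minimum tax:
  Adjusted income: 638,900 Ft + 10,800 Ft + 178,000 Ft = 827,700 Ft
  Exemption: 20% × (827,700 Ft − 440,000 Ft) = 77,540 Ft ≥ 71,000 Ft, so the exemption is fully phased out
  Base: 827,700 Ft − 0 Ft = 827,700 Ft
  827,700 Ft × 11% = 91,047 Ft

Regular income tax:
  638,900 Ft × 9% = 57,501 Ft

91,047 Ft > 57,501 Ft, so the alternative minimum tax is the binding amount.

91,047 Ft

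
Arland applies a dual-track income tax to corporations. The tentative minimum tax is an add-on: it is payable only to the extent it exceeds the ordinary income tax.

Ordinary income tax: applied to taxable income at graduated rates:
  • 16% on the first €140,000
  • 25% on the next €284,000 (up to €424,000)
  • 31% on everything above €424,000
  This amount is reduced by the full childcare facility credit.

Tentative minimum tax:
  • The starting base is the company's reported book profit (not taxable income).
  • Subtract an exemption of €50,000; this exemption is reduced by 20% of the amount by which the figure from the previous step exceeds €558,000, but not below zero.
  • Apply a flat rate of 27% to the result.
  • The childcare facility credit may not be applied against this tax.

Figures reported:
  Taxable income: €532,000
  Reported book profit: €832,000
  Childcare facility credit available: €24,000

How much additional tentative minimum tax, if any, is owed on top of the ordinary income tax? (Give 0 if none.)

€121,760

Ordinary income tax:
  €140,000 × 16% = €22,400
  €284,000 × 25% = €71,000
  €108,000 × 31% = €33,480
  → €126,880
  Less childcare facility credit €24,000 → €102,880

Tentative minimum tax:
  Base (reported book profit): €832,000
  Exemption: 20% × (€832,000 − €558,000) = €54,800 ≥ €50,000, so the exemption is fully phased out
  Base: €832,000 − €0 = €832,000
  €832,000 × 27% = €224,640

Excess of tentative minimum tax over ordinary income tax: €224,640 − €102,880 = €121,760.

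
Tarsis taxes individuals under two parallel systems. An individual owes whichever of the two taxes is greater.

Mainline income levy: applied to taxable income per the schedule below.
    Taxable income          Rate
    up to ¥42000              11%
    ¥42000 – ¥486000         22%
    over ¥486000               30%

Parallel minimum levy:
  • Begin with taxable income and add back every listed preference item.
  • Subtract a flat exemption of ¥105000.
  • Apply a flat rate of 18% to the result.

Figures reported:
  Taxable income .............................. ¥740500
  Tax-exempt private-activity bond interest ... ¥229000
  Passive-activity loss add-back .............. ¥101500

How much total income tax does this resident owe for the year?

Parallel minimum levy:
  Adjusted income: ¥740500 + ¥229000 + ¥101500 = ¥1071000
  Less exemption ¥105000 → base ¥966000
  ¥966000 × 18% = ¥173880

Mainline income levy:
  ¥42000 × 11% = ¥4620
  ¥444000 × 22% = ¥97680
  ¥254500 × 30% = ¥76350
  → ¥178650

¥178650 > ¥173880, so the mainline income levy governs.

¥178650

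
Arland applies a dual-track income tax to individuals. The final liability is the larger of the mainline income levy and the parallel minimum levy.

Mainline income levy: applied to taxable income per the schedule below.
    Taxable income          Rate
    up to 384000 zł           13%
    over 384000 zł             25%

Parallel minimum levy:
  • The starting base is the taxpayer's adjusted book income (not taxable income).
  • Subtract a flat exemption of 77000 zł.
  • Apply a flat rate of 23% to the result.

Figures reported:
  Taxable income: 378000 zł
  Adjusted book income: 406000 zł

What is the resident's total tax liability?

Parallel minimum levy:
  Base (adjusted book income): 406000 zł
  Less exemption 77000 zł → base 329000 zł
  329000 zł × 23% = 75670 zł

Mainline income levy:
  378000 zł × 13% = 49140 zł

75670 zł > 49140 zł, so the parallel minimum levy is the binding amount.

75670 zł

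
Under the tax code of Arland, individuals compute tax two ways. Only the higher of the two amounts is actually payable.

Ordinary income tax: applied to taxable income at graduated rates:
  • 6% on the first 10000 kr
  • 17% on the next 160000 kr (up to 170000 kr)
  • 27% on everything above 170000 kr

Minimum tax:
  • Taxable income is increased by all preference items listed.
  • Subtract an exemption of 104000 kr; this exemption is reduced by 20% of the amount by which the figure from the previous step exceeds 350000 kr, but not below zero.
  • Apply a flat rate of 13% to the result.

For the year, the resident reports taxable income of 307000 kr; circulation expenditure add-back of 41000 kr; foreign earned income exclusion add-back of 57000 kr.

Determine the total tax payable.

Minimum tax:
  Adjusted income: 307000 kr + 41000 kr + 57000 kr = 405000 kr
  Exemption: 104000 kr − 20% × (405000 kr − 350000 kr) = 104000 kr − 11000 kr = 93000 kr
  Base: 405000 kr − 93000 kr = 312000 kr
  312000 kr × 13% = 40560 kr

Ordinary income tax:
  10000 kr × 6% = 600 kr
  160000 kr × 17% = 27200 kr
  137000 kr × 27% = 36990 kr
  → 64790 kr

64790 kr > 40560 kr, so the ordinary income tax governs.

64790 kr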